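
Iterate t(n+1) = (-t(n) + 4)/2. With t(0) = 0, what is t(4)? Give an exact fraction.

t(1) = (-0 + 4)/2 = 2.
t(2) = (-2 + 4)/2 = 1.
t(3) = (-1 + 4)/2 = 3/2.
t(4) = (-(3/2) + 4)/2 = 5/4.

5/4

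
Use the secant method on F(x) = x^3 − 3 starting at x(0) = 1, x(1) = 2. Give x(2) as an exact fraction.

F(1) = −2, F(2) = 5. x(2) = 2 − 5·(2 − 1)/(5 − (−2)) = 9/7.

9/7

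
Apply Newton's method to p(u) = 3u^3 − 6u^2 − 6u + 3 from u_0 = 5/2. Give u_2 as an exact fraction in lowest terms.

p'(u) = 9u^2 − 12u − 6.
p(5/2) = −21/8, p'(5/2) = 81/4, so u_1 = (5/2) − (−21/8)/(81/4) = 71/27.
p(71/27) = 1862/6561, p'(71/27) = 1999/81, so u_2 = (71/27) − (1862/6561)/(1999/81) = 423925/161919.

423925/161919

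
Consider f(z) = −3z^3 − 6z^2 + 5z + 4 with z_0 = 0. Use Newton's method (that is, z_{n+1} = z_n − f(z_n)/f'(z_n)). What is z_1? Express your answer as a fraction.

f'(z) = −9z^2 − 12z + 5.
f(0) = 4, f'(0) = 5, so z_1 = 0 − 4/5 = −4/5.

−4/5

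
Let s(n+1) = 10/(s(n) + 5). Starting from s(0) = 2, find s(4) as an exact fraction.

118/77

s(1) = 10/(2 + 5) = 10/7.
s(2) = 10/(10/7 + 5) = 14/9.
s(3) = 10/(14/9 + 5) = 90/59.
s(4) = 10/(90/59 + 5) = 118/77.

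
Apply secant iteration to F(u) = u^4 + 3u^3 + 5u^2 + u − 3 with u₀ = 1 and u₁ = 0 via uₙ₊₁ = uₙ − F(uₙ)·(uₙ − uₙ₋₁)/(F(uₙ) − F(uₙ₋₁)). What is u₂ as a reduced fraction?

3/10

F(1) = 7, F(0) = −3. u₂ = 0 − (−3)·(0 − 1)/((−3) − 7) = 3/10.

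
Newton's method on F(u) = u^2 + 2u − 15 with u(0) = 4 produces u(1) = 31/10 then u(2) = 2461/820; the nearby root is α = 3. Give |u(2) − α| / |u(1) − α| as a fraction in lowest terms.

1/82

u(1) − α = 31/10 − 3 = 1/10, so |u(1) − α| = 1/10.
u(2) − α = 2461/820 − 3 = 1/820, so |u(2) − α| = 1/820.
Ratio = (1/820) / (1/10) = 1/82.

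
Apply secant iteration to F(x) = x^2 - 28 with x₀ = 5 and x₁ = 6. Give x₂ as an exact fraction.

F(5) = -3, F(6) = 8. x₂ = 6 - 8·(6 - 5)/(8 - (-3)) = 58/11.

58/11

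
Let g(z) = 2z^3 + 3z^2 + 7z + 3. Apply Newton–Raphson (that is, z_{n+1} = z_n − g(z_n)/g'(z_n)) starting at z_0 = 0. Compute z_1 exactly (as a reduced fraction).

−3/7

g'(z) = 6z^2 + 6z + 7.
g(0) = 3, g'(0) = 7, so z_1 = 0 − 3/7 = −3/7.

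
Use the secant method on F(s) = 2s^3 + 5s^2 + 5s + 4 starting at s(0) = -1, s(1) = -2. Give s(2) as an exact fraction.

-3/2

F(-1) = 2, F(-2) = -2. s(2) = (-2) - (-2)·((-2) - (-1))/((-2) - 2) = -3/2.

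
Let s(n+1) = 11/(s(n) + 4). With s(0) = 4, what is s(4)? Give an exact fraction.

2860/1513

s(1) = 11/(4 + 4) = 11/8.
s(2) = 11/(11/8 + 4) = 88/43.
s(3) = 11/(88/43 + 4) = 473/260.
s(4) = 11/(473/260 + 4) = 2860/1513.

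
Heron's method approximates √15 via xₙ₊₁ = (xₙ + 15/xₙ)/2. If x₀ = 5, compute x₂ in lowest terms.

31/8

x₁ = (5 + 15/5)/2 = 4.
x₂ = (4 + 15/4)/2 = 31/8.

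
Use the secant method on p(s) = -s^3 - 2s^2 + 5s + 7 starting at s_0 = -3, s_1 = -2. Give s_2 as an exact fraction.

-11/4

p(-3) = 1, p(-2) = -3. s_2 = (-2) - (-3)·((-2) - (-3))/((-3) - 1) = -11/4.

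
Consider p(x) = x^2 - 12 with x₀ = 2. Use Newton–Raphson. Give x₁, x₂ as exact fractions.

x₁ = 4, x₂ = 7/2

p'(x) = 2x.
p(2) = -8, p'(2) = 4, so x₁ = 2 - (-8)/4 = 4.
p(4) = 4, p'(4) = 8, so x₂ = 4 - 4/8 = 7/2.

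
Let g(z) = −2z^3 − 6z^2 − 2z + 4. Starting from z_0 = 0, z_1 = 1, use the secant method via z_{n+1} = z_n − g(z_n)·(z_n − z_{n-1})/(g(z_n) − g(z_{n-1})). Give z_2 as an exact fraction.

2/5

g(0) = 4, g(1) = −6. z_2 = 1 − (−6)·(1 − 0)/((−6) − 4) = 2/5.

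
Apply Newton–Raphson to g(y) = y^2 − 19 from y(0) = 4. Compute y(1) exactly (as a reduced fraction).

g'(y) = 2y.
g(4) = −3, g'(4) = 8, so y(1) = 4 − (−3)/8 = 35/8.

35/8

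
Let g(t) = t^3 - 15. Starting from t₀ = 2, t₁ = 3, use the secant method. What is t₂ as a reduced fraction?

g(2) = -7, g(3) = 12. t₂ = 3 - 12·(3 - 2)/(12 - (-7)) = 45/19.

45/19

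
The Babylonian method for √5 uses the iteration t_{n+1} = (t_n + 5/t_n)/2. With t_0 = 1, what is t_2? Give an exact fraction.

t_1 = (1 + 5/1)/2 = 3.
t_2 = (3 + 5/3)/2 = 7/3.

7/3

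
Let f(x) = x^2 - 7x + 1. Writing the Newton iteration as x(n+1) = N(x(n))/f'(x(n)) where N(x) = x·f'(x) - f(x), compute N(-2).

f'(x) = 2x - 7.
N(x) = x·f'(x) - f(x) = x·(2x - 7) - (x^2 - 7x + 1) = x^2 - 1.
N(-2) = 3.

3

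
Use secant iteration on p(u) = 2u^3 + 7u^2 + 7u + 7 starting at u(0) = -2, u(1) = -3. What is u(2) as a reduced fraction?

p(-2) = 5, p(-3) = -5. u(2) = (-3) - (-5)·((-3) - (-2))/((-5) - 5) = -5/2.

-5/2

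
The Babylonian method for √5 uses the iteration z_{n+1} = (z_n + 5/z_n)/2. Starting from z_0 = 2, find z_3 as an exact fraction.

z_1 = (2 + 5/2)/2 = 9/4.
z_2 = (9/4 + 5/(9/4))/2 = 161/72.
z_3 = (161/72 + 5/(161/72))/2 = 51841/23184.

51841/23184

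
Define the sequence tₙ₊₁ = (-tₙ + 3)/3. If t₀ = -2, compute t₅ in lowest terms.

t₁ = (-(-2) + 3)/3 = 5/3.
t₂ = (-(5/3) + 3)/3 = 4/9.
t₃ = (-(4/9) + 3)/3 = 23/27.
t₄ = (-(23/27) + 3)/3 = 58/81.
t₅ = (-(58/81) + 3)/3 = 185/243.

185/243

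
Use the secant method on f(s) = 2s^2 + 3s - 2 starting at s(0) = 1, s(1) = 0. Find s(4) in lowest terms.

230/461

f(1) = 3, f(0) = -2. s(2) = 0 - (-2)·(0 - 1)/((-2) - 3) = 2/5.
f(0) = -2, f(2/5) = -12/25. s(3) = (2/5) - (-12/25)·((2/5) - 0)/((-12/25) - (-2)) = 10/19.
f(2/5) = -12/25, f(10/19) = 48/361. s(4) = (10/19) - (48/361)·((10/19) - (2/5))/((48/361) - (-12/25)) = 230/461.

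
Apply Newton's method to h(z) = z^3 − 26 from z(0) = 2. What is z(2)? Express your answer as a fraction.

h'(z) = 3z^2.
h(2) = −18, h'(2) = 12, so z(1) = 2 − (−18)/12 = 7/2.
h(7/2) = 135/8, h'(7/2) = 147/4, so z(2) = (7/2) − (135/8)/(147/4) = 149/49.

149/49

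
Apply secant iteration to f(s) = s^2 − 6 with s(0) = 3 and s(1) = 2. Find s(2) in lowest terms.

f(3) = 3, f(2) = −2. s(2) = 2 − (−2)·(2 − 3)/((−2) − 3) = 12/5.

12/5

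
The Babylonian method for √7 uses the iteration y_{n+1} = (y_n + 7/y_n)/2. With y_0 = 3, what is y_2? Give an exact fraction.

127/48

y_1 = (3 + 7/3)/2 = 8/3.
y_2 = (8/3 + 7/(8/3))/2 = 127/48.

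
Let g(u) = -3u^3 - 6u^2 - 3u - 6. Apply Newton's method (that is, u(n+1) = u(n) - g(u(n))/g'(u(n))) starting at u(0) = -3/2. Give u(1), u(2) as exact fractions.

g'(u) = -9u^2 - 12u - 3.
g(-3/2) = -39/8, g'(-3/2) = -21/4, so u(1) = (-3/2) - (-39/8)/(-21/4) = -17/7.
g(-17/7) = 3042/343, g'(-17/7) = -1320/49, so u(2) = (-17/7) - (3042/343)/(-1320/49) = -3233/1540.

u(1) = -17/7, u(2) = -3233/1540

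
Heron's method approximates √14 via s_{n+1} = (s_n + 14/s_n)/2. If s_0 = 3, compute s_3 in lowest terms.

2133553/570216

s_1 = (3 + 14/3)/2 = 23/6.
s_2 = (23/6 + 14/(23/6))/2 = 1033/276.
s_3 = (1033/276 + 14/(1033/276))/2 = 2133553/570216.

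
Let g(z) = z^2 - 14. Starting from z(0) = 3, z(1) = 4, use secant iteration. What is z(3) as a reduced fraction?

101/27

g(3) = -5, g(4) = 2. z(2) = 4 - 2·(4 - 3)/(2 - (-5)) = 26/7.
g(4) = 2, g(26/7) = -10/49. z(3) = (26/7) - (-10/49)·((26/7) - 4)/((-10/49) - 2) = 101/27.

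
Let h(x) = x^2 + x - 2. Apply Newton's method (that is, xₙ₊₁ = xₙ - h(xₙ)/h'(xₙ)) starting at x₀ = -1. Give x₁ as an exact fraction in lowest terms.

h'(x) = 2x + 1.
h(-1) = -2, h'(-1) = -1, so x₁ = (-1) - (-2)/(-1) = -3.

-3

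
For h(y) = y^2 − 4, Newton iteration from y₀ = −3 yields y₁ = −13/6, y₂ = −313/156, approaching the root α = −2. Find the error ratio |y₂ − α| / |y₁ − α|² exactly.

y₁ − α = −13/6 − (−2) = −13/6 + 2 = −1/6, so |y₁ − α| = 1/6.
y₂ − α = −313/156 − (−2) = −313/156 + 2 = −1/156, so |y₂ − α| = 1/156.
|y₁ − α|² = 1/36.
Ratio = (1/156) / (1/36) = 3/13.

3/13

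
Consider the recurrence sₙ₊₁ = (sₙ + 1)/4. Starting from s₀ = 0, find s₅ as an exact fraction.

s₁ = (0 + 1)/4 = 1/4.
s₂ = ((1/4) + 1)/4 = 5/16.
s₃ = ((5/16) + 1)/4 = 21/64.
s₄ = ((21/64) + 1)/4 = 85/256.
s₅ = ((85/256) + 1)/4 = 341/1024.

341/1024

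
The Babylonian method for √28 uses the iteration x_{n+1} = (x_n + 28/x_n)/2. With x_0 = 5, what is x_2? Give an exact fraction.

5609/1060

x_1 = (5 + 28/5)/2 = 53/10.
x_2 = (53/10 + 28/(53/10))/2 = 5609/1060.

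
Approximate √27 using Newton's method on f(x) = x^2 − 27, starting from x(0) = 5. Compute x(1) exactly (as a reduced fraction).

f'(x) = 2x.
f(5) = −2, f'(5) = 10, so x(1) = 5 − (−2)/10 = 26/5.

26/5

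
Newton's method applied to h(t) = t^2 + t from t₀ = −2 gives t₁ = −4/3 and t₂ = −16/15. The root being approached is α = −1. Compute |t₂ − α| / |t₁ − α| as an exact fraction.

t₁ − α = −4/3 − (−1) = −4/3 + 1 = −1/3, so |t₁ − α| = 1/3.
t₂ − α = −16/15 − (−1) = −16/15 + 1 = −1/15, so |t₂ − α| = 1/15.
Ratio = (1/15) / (1/3) = 1/5.

1/5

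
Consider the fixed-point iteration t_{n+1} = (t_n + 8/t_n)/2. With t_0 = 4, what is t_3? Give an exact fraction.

t_1 = (4 + 8/4)/2 = 3.
t_2 = (3 + 8/3)/2 = 17/6.
t_3 = (17/6 + 8/(17/6))/2 = 577/204.

577/204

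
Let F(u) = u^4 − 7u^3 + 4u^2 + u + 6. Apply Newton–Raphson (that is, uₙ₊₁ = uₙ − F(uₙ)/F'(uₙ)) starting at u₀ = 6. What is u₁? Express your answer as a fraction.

1002/157

F'(u) = 4u^3 − 21u^2 + 8u + 1.
F(6) = −60, F'(6) = 157, so u₁ = 6 − (−60)/157 = 1002/157.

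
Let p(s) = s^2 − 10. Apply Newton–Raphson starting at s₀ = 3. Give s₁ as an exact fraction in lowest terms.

19/6

p'(s) = 2s.
p(3) = −1, p'(3) = 6, so s₁ = 3 − (−1)/6 = 19/6.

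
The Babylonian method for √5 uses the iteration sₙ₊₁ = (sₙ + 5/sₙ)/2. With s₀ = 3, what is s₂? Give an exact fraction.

s₁ = (3 + 5/3)/2 = 7/3.
s₂ = (7/3 + 5/(7/3))/2 = 47/21.

47/21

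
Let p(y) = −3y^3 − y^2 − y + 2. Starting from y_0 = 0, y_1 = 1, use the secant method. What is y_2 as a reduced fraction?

2/5

p(0) = 2, p(1) = −3. y_2 = 1 − (−3)·(1 − 0)/((−3) − 2) = 2/5.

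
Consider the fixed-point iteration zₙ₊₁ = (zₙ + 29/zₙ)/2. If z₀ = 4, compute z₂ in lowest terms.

3881/720

z₁ = (4 + 29/4)/2 = 45/8.
z₂ = (45/8 + 29/(45/8))/2 = 3881/720.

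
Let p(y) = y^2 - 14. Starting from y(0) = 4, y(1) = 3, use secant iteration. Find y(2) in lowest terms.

26/7

p(4) = 2, p(3) = -5. y(2) = 3 - (-5)·(3 - 4)/((-5) - 2) = 26/7.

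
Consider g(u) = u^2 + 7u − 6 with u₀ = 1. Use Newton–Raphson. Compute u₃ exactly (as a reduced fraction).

g'(u) = 2u + 7.
g(1) = 2, g'(1) = 9, so u₁ = 1 − 2/9 = 7/9.
g(7/9) = 4/81, g'(7/9) = 77/9, so u₂ = (7/9) − (4/81)/(77/9) = 535/693.
g(535/693) = 16/480249, g'(535/693) = 5921/693, so u₃ = (535/693) − (16/480249)/(5921/693) = 3167719/4103253.

3167719/4103253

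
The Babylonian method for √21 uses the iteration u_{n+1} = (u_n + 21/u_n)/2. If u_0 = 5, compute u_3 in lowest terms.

277727/60605

u_1 = (5 + 21/5)/2 = 23/5.
u_2 = (23/5 + 21/(23/5))/2 = 527/115.
u_3 = (527/115 + 21/(527/115))/2 = 277727/60605.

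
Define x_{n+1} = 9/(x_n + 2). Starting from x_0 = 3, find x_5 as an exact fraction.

x_1 = 9/(3 + 2) = 9/5.
x_2 = 9/(9/5 + 2) = 45/19.
x_3 = 9/(45/19 + 2) = 171/83.
x_4 = 9/(171/83 + 2) = 747/337.
x_5 = 9/(747/337 + 2) = 3033/1421.

3033/1421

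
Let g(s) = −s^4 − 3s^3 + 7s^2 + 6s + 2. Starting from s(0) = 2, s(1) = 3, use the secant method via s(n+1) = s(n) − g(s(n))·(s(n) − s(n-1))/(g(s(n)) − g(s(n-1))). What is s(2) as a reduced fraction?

164/81

g(2) = 2, g(3) = −79. s(2) = 3 − (−79)·(3 − 2)/((−79) − 2) = 164/81.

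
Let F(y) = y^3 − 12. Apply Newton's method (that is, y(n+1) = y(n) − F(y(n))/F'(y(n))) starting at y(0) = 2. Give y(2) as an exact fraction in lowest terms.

1010/441

F'(y) = 3y^2.
F(2) = −4, F'(2) = 12, so y(1) = 2 − (−4)/12 = 7/3.
F(7/3) = 19/27, F'(7/3) = 49/3, so y(2) = (7/3) − (19/27)/(49/3) = 1010/441.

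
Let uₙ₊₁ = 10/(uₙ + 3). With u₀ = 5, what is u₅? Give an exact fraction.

4430/2239

u₁ = 10/(5 + 3) = 5/4.
u₂ = 10/(5/4 + 3) = 40/17.
u₃ = 10/(40/17 + 3) = 170/91.
u₄ = 10/(170/91 + 3) = 910/443.
u₅ = 10/(910/443 + 3) = 4430/2239.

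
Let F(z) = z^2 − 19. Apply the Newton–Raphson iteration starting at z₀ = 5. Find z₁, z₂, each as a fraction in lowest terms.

z₁ = 22/5, z₂ = 959/220

F'(z) = 2z.
F(5) = 6, F'(5) = 10, so z₁ = 5 − 6/10 = 22/5.
F(22/5) = 9/25, F'(22/5) = 44/5, so z₂ = (22/5) − (9/25)/(44/5) = 959/220.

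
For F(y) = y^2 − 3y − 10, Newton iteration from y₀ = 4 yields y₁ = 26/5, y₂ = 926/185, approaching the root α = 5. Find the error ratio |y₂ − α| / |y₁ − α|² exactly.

y₁ − α = 26/5 − 5 = 1/5, so |y₁ − α| = 1/5.
y₂ − α = 926/185 − 5 = 1/185, so |y₂ − α| = 1/185.
|y₁ − α|² = 1/25.
Ratio = (1/185) / (1/25) = 5/37.

5/37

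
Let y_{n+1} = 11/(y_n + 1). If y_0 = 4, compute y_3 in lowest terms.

176/71

y_1 = 11/(4 + 1) = 11/5.
y_2 = 11/(11/5 + 1) = 55/16.
y_3 = 11/(55/16 + 1) = 176/71.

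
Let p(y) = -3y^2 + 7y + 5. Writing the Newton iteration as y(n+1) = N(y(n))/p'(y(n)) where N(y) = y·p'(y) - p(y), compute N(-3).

-32

p'(y) = -6y + 7.
N(y) = y·p'(y) - p(y) = y·(-6y + 7) - (-3y^2 + 7y + 5) = -3y^2 - 5.
N(-3) = -32.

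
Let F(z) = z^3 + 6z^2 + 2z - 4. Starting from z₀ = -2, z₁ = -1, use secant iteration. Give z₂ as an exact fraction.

-10/9

F(-2) = 8, F(-1) = -1. z₂ = (-1) - (-1)·((-1) - (-2))/((-1) - 8) = -10/9.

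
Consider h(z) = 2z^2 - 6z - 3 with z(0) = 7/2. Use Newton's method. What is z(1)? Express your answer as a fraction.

h'(z) = 4z - 6.
h(7/2) = 1/2, h'(7/2) = 8, so z(1) = (7/2) - (1/2)/8 = 55/16.

55/16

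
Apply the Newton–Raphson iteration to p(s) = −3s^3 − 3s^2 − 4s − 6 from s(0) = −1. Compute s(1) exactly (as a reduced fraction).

p'(s) = −9s^2 − 6s − 4.
p(−1) = −2, p'(−1) = −7, so s(1) = (−1) − (−2)/(−7) = −9/7.

−9/7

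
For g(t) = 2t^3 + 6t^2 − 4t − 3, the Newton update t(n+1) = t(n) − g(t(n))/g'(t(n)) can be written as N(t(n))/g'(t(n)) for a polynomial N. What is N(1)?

g'(t) = 6t^2 + 12t − 4.
N(t) = t·g'(t) − g(t) = t·(6t^2 + 12t − 4) − (2t^3 + 6t^2 − 4t − 3) = 4t^3 + 6t^2 + 3.
N(1) = 13.

13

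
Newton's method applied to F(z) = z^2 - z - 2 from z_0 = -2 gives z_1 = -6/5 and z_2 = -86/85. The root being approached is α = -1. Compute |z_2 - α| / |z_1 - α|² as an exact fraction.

5/17

z_1 - α = -6/5 - (-1) = -6/5 + 1 = -1/5, so |z_1 - α| = 1/5.
z_2 - α = -86/85 - (-1) = -86/85 + 1 = -1/85, so |z_2 - α| = 1/85.
|z_1 - α|² = 1/25.
Ratio = (1/85) / (1/25) = 5/17.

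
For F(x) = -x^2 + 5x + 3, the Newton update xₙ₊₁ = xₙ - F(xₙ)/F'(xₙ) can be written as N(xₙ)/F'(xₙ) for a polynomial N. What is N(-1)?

F'(x) = -2x + 5.
N(x) = x·F'(x) - F(x) = x·(-2x + 5) - (-x^2 + 5x + 3) = -x^2 - 3.
N(-1) = -4.

-4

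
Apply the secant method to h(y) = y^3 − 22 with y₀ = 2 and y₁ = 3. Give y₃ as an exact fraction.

24946/8917

h(2) = −14, h(3) = 5. y₂ = 3 − 5·(3 − 2)/(5 − (−14)) = 52/19.
h(3) = 5, h(52/19) = −10290/6859. y₃ = (52/19) − (−10290/6859)·((52/19) − 3)/((−10290/6859) − 5) = 24946/8917.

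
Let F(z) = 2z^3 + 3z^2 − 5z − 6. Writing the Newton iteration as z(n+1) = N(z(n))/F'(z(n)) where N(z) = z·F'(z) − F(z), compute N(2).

50

F'(z) = 6z^2 + 6z − 5.
N(z) = z·F'(z) − F(z) = z·(6z^2 + 6z − 5) − (2z^3 + 3z^2 − 5z − 6) = 4z^3 + 3z^2 + 6.
N(2) = 50.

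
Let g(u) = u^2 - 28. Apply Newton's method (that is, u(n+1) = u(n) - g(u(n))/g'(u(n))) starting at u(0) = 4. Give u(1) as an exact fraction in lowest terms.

g'(u) = 2u.
g(4) = -12, g'(4) = 8, so u(1) = 4 - (-12)/8 = 11/2.

11/2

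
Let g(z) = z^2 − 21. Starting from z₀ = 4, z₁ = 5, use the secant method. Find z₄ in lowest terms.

4051/884

g(4) = −5, g(5) = 4. z₂ = 5 − 4·(5 − 4)/(4 − (−5)) = 41/9.
g(5) = 4, g(41/9) = −20/81. z₃ = (41/9) − (−20/81)·((41/9) − 5)/((−20/81) − 4) = 197/43.
g(41/9) = −20/81, g(197/43) = −20/1849. z₄ = (197/43) − (−20/1849)·((197/43) − (41/9))/((−20/1849) − (−20/81)) = 4051/884.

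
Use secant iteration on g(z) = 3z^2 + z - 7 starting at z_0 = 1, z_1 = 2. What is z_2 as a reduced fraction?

13/10

g(1) = -3, g(2) = 7. z_2 = 2 - 7·(2 - 1)/(7 - (-3)) = 13/10.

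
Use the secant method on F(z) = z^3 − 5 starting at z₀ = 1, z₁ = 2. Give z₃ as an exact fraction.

F(1) = −4, F(2) = 3. z₂ = 2 − 3·(2 − 1)/(3 − (−4)) = 11/7.
F(2) = 3, F(11/7) = −384/343. z₃ = (11/7) − (−384/343)·((11/7) − 2)/((−384/343) − 3) = 265/157.

265/157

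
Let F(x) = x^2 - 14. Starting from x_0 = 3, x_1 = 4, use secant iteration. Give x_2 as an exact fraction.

F(3) = -5, F(4) = 2. x_2 = 4 - 2·(4 - 3)/(2 - (-5)) = 26/7.

26/7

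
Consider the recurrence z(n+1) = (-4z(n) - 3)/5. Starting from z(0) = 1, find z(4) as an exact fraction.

z(1) = (-4·1 - 3)/5 = -7/5.
z(2) = (-4·(-7/5) - 3)/5 = 13/25.
z(3) = (-4·(13/25) - 3)/5 = -127/125.
z(4) = (-4·(-127/125) - 3)/5 = 133/625.

133/625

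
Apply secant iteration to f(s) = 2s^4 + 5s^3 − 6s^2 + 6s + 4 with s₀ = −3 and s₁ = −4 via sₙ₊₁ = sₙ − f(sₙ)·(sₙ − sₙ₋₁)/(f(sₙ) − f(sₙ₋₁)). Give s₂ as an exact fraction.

−392/117

f(−3) = −41, f(−4) = 76. s₂ = (−4) − 76·((−4) − (−3))/(76 − (−41)) = −392/117.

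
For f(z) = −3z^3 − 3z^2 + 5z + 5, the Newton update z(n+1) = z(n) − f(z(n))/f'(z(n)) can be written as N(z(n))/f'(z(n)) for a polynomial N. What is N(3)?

f'(z) = −9z^2 − 6z + 5.
N(z) = z·f'(z) − f(z) = z·(−9z^2 − 6z + 5) − (−3z^3 − 3z^2 + 5z + 5) = −6z^3 − 3z^2 − 5.
N(3) = −194.

−194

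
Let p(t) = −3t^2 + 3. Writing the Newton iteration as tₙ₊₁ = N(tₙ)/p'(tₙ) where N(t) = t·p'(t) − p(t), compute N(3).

−30

p'(t) = −6t.
N(t) = t·p'(t) − p(t) = t·(−6t) − (−3t^2 + 3) = −3t^2 − 3.
N(3) = −30.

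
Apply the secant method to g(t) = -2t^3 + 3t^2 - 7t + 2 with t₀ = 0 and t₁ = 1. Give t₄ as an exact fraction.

g(0) = 2, g(1) = -4. t₂ = 1 - (-4)·(1 - 0)/((-4) - 2) = 1/3.
g(1) = -4, g(1/3) = -2/27. t₃ = (1/3) - (-2/27)·((1/3) - 1)/((-2/27) - (-4)) = 17/53.
g(1/3) = -2/27, g(17/53) = -392/148877. t₄ = (17/53) - (-392/148877)·((17/53) - (1/3))/((-392/148877) - (-2/27)) = 45989/143585.

45989/143585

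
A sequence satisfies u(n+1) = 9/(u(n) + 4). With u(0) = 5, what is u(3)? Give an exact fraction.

45/29

u(1) = 9/(5 + 4) = 1.
u(2) = 9/(1 + 4) = 9/5.
u(3) = 9/(9/5 + 4) = 45/29.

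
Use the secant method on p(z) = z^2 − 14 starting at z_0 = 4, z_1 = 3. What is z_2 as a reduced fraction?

p(4) = 2, p(3) = −5. z_2 = 3 − (−5)·(3 − 4)/((−5) − 2) = 26/7.

26/7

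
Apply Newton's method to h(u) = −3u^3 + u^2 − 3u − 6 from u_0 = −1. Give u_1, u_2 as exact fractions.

h'(u) = −9u^2 + 2u − 3.
h(−1) = 1, h'(−1) = −14, so u_1 = (−1) − 1/(−14) = −13/14.
h(−13/14) = 137/2744, h'(−13/14) = −2473/196, so u_2 = (−13/14) − (137/2744)/(−2473/196) = −16006/17311.

u_1 = −13/14, u_2 = −16006/17311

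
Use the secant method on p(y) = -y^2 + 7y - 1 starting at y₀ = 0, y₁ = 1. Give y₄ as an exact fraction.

p(0) = -1, p(1) = 5. y₂ = 1 - 5·(1 - 0)/(5 - (-1)) = 1/6.
p(1) = 5, p(1/6) = 5/36. y₃ = (1/6) - (5/36)·((1/6) - 1)/((5/36) - 5) = 1/7.
p(1/6) = 5/36, p(1/7) = -1/49. y₄ = (1/7) - (-1/49)·((1/7) - (1/6))/((-1/49) - (5/36)) = 41/281.

41/281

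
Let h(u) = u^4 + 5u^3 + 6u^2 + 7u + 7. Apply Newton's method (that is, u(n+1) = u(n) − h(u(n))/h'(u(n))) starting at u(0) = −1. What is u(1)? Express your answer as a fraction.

h'(u) = 4u^3 + 15u^2 + 12u + 7.
h(−1) = 2, h'(−1) = 6, so u(1) = (−1) − 2/6 = −4/3.

−4/3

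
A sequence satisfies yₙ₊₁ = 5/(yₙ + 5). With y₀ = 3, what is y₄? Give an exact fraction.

53/62

y₁ = 5/(3 + 5) = 5/8.
y₂ = 5/(5/8 + 5) = 8/9.
y₃ = 5/(8/9 + 5) = 45/53.
y₄ = 5/(45/53 + 5) = 53/62.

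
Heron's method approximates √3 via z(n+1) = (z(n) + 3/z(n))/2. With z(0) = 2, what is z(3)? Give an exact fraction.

18817/10864

z(1) = (2 + 3/2)/2 = 7/4.
z(2) = (7/4 + 3/(7/4))/2 = 97/56.
z(3) = (97/56 + 3/(97/56))/2 = 18817/10864.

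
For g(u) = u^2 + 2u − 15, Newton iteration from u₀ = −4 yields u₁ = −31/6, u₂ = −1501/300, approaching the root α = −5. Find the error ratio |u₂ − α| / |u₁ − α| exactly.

1/50

u₁ − α = −31/6 − (−5) = −31/6 + 5 = −1/6, so |u₁ − α| = 1/6.
u₂ − α = −1501/300 − (−5) = −1501/300 + 5 = −1/300, so |u₂ − α| = 1/300.
Ratio = (1/300) / (1/6) = 1/50.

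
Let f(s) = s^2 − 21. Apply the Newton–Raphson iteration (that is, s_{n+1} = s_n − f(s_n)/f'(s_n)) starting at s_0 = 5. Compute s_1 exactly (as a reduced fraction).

f'(s) = 2s.
f(5) = 4, f'(5) = 10, so s_1 = 5 − 4/10 = 23/5.

23/5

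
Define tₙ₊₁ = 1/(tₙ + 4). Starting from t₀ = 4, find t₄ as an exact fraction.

t₁ = 1/(4 + 4) = 1/8.
t₂ = 1/(1/8 + 4) = 8/33.
t₃ = 1/(8/33 + 4) = 33/140.
t₄ = 1/(33/140 + 4) = 140/593.

140/593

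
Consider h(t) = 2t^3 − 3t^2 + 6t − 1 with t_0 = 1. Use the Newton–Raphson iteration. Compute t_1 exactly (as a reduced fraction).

h'(t) = 6t^2 − 6t + 6.
h(1) = 4, h'(1) = 6, so t_1 = 1 − 4/6 = 1/3.

1/3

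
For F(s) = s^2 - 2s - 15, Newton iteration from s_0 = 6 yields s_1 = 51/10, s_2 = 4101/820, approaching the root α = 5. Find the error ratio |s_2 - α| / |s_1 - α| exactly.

1/82

s_1 - α = 51/10 - 5 = 1/10, so |s_1 - α| = 1/10.
s_2 - α = 4101/820 - 5 = 1/820, so |s_2 - α| = 1/820.
Ratio = (1/820) / (1/10) = 1/82.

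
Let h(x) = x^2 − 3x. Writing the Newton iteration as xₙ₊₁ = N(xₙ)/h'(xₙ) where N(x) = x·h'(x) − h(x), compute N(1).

1

h'(x) = 2x − 3.
N(x) = x·h'(x) − h(x) = x·(2x − 3) − (x^2 − 3x) = x^2.
N(1) = 1.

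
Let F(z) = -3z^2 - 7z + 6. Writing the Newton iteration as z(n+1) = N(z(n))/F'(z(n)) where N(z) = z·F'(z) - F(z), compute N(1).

F'(z) = -6z - 7.
N(z) = z·F'(z) - F(z) = z·(-6z - 7) - (-3z^2 - 7z + 6) = -3z^2 - 6.
N(1) = -9.

-9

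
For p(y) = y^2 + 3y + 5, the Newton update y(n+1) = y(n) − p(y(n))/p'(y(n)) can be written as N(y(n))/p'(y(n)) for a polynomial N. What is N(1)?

p'(y) = 2y + 3.
N(y) = y·p'(y) − p(y) = y·(2y + 3) − (y^2 + 3y + 5) = y^2 − 5.
N(1) = −4.

−4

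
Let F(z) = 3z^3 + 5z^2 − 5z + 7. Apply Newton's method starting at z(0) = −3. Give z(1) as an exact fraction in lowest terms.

F'(z) = 9z^2 + 10z − 5.
F(−3) = −14, F'(−3) = 46, so z(1) = (−3) − (−14)/46 = −62/23.

−62/23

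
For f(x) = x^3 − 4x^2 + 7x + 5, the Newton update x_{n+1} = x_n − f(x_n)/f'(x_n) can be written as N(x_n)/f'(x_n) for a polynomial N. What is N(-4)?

f'(x) = 3x^2 − 8x + 7.
N(x) = x·f'(x) − f(x) = x·(3x^2 − 8x + 7) − (x^3 − 4x^2 + 7x + 5) = 2x^3 − 4x^2 − 5.
N(-4) = −197.

−197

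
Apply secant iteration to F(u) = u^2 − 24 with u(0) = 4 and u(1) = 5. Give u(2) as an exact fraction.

F(4) = −8, F(5) = 1. u(2) = 5 − 1·(5 − 4)/(1 − (−8)) = 44/9.

44/9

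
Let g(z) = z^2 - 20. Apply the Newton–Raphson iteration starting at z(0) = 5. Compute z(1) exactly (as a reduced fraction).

g'(z) = 2z.
g(5) = 5, g'(5) = 10, so z(1) = 5 - 5/10 = 9/2.

9/2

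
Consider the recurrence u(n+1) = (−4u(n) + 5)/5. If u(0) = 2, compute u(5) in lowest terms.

u(1) = (−4·2 + 5)/5 = −3/5.
u(2) = (−4·(−3/5) + 5)/5 = 37/25.
u(3) = (−4·(37/25) + 5)/5 = −23/125.
u(4) = (−4·(−23/125) + 5)/5 = 717/625.
u(5) = (−4·(717/625) + 5)/5 = 257/3125.

257/3125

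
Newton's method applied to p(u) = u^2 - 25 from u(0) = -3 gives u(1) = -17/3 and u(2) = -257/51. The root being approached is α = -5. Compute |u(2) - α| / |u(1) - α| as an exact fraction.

u(1) - α = -17/3 - (-5) = -17/3 + 5 = -2/3, so |u(1) - α| = 2/3.
u(2) - α = -257/51 - (-5) = -257/51 + 5 = -2/51, so |u(2) - α| = 2/51.
Ratio = (2/51) / (2/3) = 1/17.

1/17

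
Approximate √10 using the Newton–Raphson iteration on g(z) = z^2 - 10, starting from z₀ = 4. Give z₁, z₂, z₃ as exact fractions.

z₁ = 13/4, z₂ = 329/104, z₃ = 216401/68432

g'(z) = 2z.
g(4) = 6, g'(4) = 8, so z₁ = 4 - 6/8 = 13/4.
g(13/4) = 9/16, g'(13/4) = 13/2, so z₂ = (13/4) - (9/16)/(13/2) = 329/104.
g(329/104) = 81/10816, g'(329/104) = 329/52, so z₃ = (329/104) - (81/10816)/(329/52) = 216401/68432.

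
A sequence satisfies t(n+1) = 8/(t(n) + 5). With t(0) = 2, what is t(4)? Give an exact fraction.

t(1) = 8/(2 + 5) = 8/7.
t(2) = 8/(8/7 + 5) = 56/43.
t(3) = 8/(56/43 + 5) = 344/271.
t(4) = 8/(344/271 + 5) = 2168/1699.

2168/1699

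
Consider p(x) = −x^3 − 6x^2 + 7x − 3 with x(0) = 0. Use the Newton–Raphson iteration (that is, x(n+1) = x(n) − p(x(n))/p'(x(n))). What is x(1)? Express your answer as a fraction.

3/7

p'(x) = −3x^2 − 12x + 7.
p(0) = −3, p'(0) = 7, so x(1) = 0 − (−3)/7 = 3/7.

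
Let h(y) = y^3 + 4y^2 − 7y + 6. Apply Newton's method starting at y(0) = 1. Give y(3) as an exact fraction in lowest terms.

h'(y) = 3y^2 + 8y − 7.
h(1) = 4, h'(1) = 4, so y(1) = 1 − 4/4 = 0.
h(0) = 6, h'(0) = −7, so y(2) = 0 − 6/(−7) = 6/7.
h(6/7) = 1224/343, h'(6/7) = 101/49, so y(3) = (6/7) − (1224/343)/(101/49) = −618/707.

−618/707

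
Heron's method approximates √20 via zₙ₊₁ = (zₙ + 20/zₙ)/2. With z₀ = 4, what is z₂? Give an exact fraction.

z₁ = (4 + 20/4)/2 = 9/2.
z₂ = (9/2 + 20/(9/2))/2 = 161/36.

161/36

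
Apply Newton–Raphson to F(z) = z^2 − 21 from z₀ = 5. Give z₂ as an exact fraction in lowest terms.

F'(z) = 2z.
F(5) = 4, F'(5) = 10, so z₁ = 5 − 4/10 = 23/5.
F(23/5) = 4/25, F'(23/5) = 46/5, so z₂ = (23/5) − (4/25)/(46/5) = 527/115.

527/115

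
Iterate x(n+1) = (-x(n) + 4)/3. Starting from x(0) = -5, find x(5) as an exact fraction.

83/81

x(1) = (-(-5) + 4)/3 = 3.
x(2) = (-3 + 4)/3 = 1/3.
x(3) = (-(1/3) + 4)/3 = 11/9.
x(4) = (-(11/9) + 4)/3 = 25/27.
x(5) = (-(25/27) + 4)/3 = 83/81.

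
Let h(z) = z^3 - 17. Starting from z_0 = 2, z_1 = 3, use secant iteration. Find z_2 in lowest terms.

47/19

h(2) = -9, h(3) = 10. z_2 = 3 - 10·(3 - 2)/(10 - (-9)) = 47/19.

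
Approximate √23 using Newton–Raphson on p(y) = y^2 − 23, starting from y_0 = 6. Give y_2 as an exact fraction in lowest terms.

6793/1416

p'(y) = 2y.
p(6) = 13, p'(6) = 12, so y_1 = 6 − 13/12 = 59/12.
p(59/12) = 169/144, p'(59/12) = 59/6, so y_2 = (59/12) − (169/144)/(59/6) = 6793/1416.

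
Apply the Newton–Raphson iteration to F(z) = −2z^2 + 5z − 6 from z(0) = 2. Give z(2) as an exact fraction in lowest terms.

46/21

F'(z) = −4z + 5.
F(2) = −4, F'(2) = −3, so z(1) = 2 − (−4)/(−3) = 2/3.
F(2/3) = −32/9, F'(2/3) = 7/3, so z(2) = (2/3) − (−32/9)/(7/3) = 46/21.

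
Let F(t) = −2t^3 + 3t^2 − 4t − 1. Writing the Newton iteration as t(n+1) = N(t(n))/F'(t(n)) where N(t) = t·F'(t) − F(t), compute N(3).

−80

F'(t) = −6t^2 + 6t − 4.
N(t) = t·F'(t) − F(t) = t·(−6t^2 + 6t − 4) − (−2t^3 + 3t^2 − 4t − 1) = −4t^3 + 3t^2 + 1.
N(3) = −80.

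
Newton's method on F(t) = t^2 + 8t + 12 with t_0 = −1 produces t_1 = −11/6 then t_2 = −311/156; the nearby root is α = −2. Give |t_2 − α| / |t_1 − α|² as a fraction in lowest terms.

t_1 − α = −11/6 − (−2) = −11/6 + 2 = 1/6, so |t_1 − α| = 1/6.
t_2 − α = −311/156 − (−2) = −311/156 + 2 = 1/156, so |t_2 − α| = 1/156.
|t_1 − α|² = 1/36.
Ratio = (1/156) / (1/36) = 3/13.

3/13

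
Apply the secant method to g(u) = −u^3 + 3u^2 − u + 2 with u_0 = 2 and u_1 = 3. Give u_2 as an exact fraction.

g(2) = 4, g(3) = −1. u_2 = 3 − (−1)·(3 − 2)/((−1) − 4) = 14/5.

14/5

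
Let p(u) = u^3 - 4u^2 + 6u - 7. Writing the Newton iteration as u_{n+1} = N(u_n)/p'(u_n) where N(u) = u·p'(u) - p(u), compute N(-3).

-83

p'(u) = 3u^2 - 8u + 6.
N(u) = u·p'(u) - p(u) = u·(3u^2 - 8u + 6) - (u^3 - 4u^2 + 6u - 7) = 2u^3 - 4u^2 + 7.
N(-3) = -83.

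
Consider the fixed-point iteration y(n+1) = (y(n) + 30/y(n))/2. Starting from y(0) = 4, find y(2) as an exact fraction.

y(1) = (4 + 30/4)/2 = 23/4.
y(2) = (23/4 + 30/(23/4))/2 = 1009/184.

1009/184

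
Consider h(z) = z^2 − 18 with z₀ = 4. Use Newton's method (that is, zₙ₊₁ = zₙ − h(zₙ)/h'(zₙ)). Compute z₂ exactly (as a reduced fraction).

577/136

h'(z) = 2z.
h(4) = −2, h'(4) = 8, so z₁ = 4 − (−2)/8 = 17/4.
h(17/4) = 1/16, h'(17/4) = 17/2, so z₂ = (17/4) − (1/16)/(17/2) = 577/136.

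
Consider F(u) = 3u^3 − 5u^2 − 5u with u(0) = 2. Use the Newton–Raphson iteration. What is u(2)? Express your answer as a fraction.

88592/37081

F'(u) = 9u^2 − 10u − 5.
F(2) = −6, F'(2) = 11, so u(1) = 2 − (−6)/11 = 28/11.
F(28/11) = 5796/1331, F'(28/11) = 3371/121, so u(2) = (28/11) − (5796/1331)/(3371/121) = 88592/37081.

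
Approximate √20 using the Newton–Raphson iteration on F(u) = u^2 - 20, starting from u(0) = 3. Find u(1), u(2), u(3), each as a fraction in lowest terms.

F'(u) = 2u.
F(3) = -11, F'(3) = 6, so u(1) = 3 - (-11)/6 = 29/6.
F(29/6) = 121/36, F'(29/6) = 29/3, so u(2) = (29/6) - (121/36)/(29/3) = 1561/348.
F(1561/348) = 14641/121104, F'(1561/348) = 1561/174, so u(3) = (1561/348) - (14641/121104)/(1561/174) = 4858801/1086456.

u(1) = 29/6, u(2) = 1561/348, u(3) = 4858801/1086456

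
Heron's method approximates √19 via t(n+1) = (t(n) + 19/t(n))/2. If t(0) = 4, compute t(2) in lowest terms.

t(1) = (4 + 19/4)/2 = 35/8.
t(2) = (35/8 + 19/(35/8))/2 = 2441/560.

2441/560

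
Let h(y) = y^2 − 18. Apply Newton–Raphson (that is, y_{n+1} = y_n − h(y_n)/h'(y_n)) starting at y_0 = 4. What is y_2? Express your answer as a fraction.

577/136

h'(y) = 2y.
h(4) = −2, h'(4) = 8, so y_1 = 4 − (−2)/8 = 17/4.
h(17/4) = 1/16, h'(17/4) = 17/2, so y_2 = (17/4) − (1/16)/(17/2) = 577/136.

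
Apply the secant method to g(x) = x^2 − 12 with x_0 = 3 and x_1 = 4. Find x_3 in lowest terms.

45/13

g(3) = −3, g(4) = 4. x_2 = 4 − 4·(4 − 3)/(4 − (−3)) = 24/7.
g(4) = 4, g(24/7) = −12/49. x_3 = (24/7) − (−12/49)·((24/7) − 4)/((−12/49) − 4) = 45/13.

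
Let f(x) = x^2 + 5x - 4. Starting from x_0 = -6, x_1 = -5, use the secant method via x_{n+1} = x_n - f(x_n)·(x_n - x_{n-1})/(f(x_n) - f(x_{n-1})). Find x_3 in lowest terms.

f(-6) = 2, f(-5) = -4. x_2 = (-5) - (-4)·((-5) - (-6))/((-4) - 2) = -17/3.
f(-5) = -4, f(-17/3) = -2/9. x_3 = (-17/3) - (-2/9)·((-17/3) - (-5))/((-2/9) - (-4)) = -97/17.

-97/17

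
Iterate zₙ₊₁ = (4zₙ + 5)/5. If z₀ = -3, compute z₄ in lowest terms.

1077/625

z₁ = (4·(-3) + 5)/5 = -7/5.
z₂ = (4·(-7/5) + 5)/5 = -3/25.
z₃ = (4·(-3/25) + 5)/5 = 113/125.
z₄ = (4·(113/125) + 5)/5 = 1077/625.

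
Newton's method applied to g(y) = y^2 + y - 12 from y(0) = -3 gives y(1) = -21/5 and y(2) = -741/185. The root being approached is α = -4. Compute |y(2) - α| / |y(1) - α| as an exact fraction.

1/37

y(1) - α = -21/5 - (-4) = -21/5 + 4 = -1/5, so |y(1) - α| = 1/5.
y(2) - α = -741/185 - (-4) = -741/185 + 4 = -1/185, so |y(2) - α| = 1/185.
Ratio = (1/185) / (1/5) = 1/37.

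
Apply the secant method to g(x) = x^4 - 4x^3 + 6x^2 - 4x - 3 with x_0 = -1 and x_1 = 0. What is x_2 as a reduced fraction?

-1/5

g(-1) = 12, g(0) = -3. x_2 = 0 - (-3)·(0 - (-1))/((-3) - 12) = -1/5.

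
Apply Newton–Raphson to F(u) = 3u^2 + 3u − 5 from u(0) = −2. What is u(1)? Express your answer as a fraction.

−17/9

F'(u) = 6u + 3.
F(−2) = 1, F'(−2) = −9, so u(1) = (−2) − 1/(−9) = −17/9.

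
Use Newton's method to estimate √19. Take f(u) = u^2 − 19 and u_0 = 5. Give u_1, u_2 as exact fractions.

u_1 = 22/5, u_2 = 959/220

f'(u) = 2u.
f(5) = 6, f'(5) = 10, so u_1 = 5 − 6/10 = 22/5.
f(22/5) = 9/25, f'(22/5) = 44/5, so u_2 = (22/5) − (9/25)/(44/5) = 959/220.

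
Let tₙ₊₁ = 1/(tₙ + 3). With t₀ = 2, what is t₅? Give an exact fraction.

175/578

t₁ = 1/(2 + 3) = 1/5.
t₂ = 1/(1/5 + 3) = 5/16.
t₃ = 1/(5/16 + 3) = 16/53.
t₄ = 1/(16/53 + 3) = 53/175.
t₅ = 1/(53/175 + 3) = 175/578.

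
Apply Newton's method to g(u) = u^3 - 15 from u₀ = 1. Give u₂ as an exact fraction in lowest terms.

10231/2601

g'(u) = 3u^2.
g(1) = -14, g'(1) = 3, so u₁ = 1 - (-14)/3 = 17/3.
g(17/3) = 4508/27, g'(17/3) = 289/3, so u₂ = (17/3) - (4508/27)/(289/3) = 10231/2601.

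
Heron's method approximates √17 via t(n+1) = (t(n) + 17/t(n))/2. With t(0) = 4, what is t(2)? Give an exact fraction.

t(1) = (4 + 17/4)/2 = 33/8.
t(2) = (33/8 + 17/(33/8))/2 = 2177/528.

2177/528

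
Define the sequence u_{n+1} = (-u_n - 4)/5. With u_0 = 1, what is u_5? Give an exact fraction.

-417/625

u_1 = (-1 - 4)/5 = -1.
u_2 = (-(-1) - 4)/5 = -3/5.
u_3 = (-(-3/5) - 4)/5 = -17/25.
u_4 = (-(-17/25) - 4)/5 = -83/125.
u_5 = (-(-83/125) - 4)/5 = -417/625.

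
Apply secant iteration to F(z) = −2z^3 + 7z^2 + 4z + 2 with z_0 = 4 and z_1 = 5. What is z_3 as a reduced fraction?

682040/168473

F(4) = 2, F(5) = −53. z_2 = 5 − (−53)·(5 − 4)/((−53) − 2) = 222/55.
F(5) = −53, F(222/55) = 111194/166375. z_3 = (222/55) − (111194/166375)·((222/55) − 5)/((111194/166375) − (−53)) = 682040/168473.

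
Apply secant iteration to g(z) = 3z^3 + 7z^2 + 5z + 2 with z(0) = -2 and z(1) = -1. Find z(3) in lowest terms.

-38/13

g(-2) = -4, g(-1) = 1. z(2) = (-1) - 1·((-1) - (-2))/(1 - (-4)) = -6/5.
g(-1) = 1, g(-6/5) = 112/125. z(3) = (-6/5) - (112/125)·((-6/5) - (-1))/((112/125) - 1) = -38/13.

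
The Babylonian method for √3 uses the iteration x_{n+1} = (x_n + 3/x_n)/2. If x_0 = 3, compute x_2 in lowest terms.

7/4

x_1 = (3 + 3/3)/2 = 2.
x_2 = (2 + 3/2)/2 = 7/4.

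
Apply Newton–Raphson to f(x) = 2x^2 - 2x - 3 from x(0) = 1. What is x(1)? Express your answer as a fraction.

f'(x) = 4x - 2.
f(1) = -3, f'(1) = 2, so x(1) = 1 - (-3)/2 = 5/2.

5/2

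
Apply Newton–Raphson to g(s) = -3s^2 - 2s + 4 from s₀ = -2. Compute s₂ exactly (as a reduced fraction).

-146/95

g'(s) = -6s - 2.
g(-2) = -4, g'(-2) = 10, so s₁ = (-2) - (-4)/10 = -8/5.
g(-8/5) = -12/25, g'(-8/5) = 38/5, so s₂ = (-8/5) - (-12/25)/(38/5) = -146/95.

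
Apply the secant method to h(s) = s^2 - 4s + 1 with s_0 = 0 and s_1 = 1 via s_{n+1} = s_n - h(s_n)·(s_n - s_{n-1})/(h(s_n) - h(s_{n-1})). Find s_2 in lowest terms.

h(0) = 1, h(1) = -2. s_2 = 1 - (-2)·(1 - 0)/((-2) - 1) = 1/3.

1/3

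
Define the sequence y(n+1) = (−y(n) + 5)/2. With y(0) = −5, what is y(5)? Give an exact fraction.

15/8

y(1) = (−(−5) + 5)/2 = 5.
y(2) = (−5 + 5)/2 = 0.
y(3) = (−0 + 5)/2 = 5/2.
y(4) = (−(5/2) + 5)/2 = 5/4.
y(5) = (−(5/4) + 5)/2 = 15/8.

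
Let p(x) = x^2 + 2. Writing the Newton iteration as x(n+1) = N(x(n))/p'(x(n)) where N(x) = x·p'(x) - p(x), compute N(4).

14

p'(x) = 2x.
N(x) = x·p'(x) - p(x) = x·(2x) - (x^2 + 2) = x^2 - 2.
N(4) = 14.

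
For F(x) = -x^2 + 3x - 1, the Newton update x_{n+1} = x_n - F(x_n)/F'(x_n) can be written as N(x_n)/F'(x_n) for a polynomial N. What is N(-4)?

F'(x) = -2x + 3.
N(x) = x·F'(x) - F(x) = x·(-2x + 3) - (-x^2 + 3x - 1) = -x^2 + 1.
N(-4) = -15.

-15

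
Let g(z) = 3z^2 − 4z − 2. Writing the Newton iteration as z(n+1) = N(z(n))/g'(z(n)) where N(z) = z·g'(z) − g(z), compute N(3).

g'(z) = 6z − 4.
N(z) = z·g'(z) − g(z) = z·(6z − 4) − (3z^2 − 4z − 2) = 3z^2 + 2.
N(3) = 29.

29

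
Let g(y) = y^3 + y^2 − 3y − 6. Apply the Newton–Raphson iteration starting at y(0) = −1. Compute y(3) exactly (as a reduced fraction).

g'(y) = 3y^2 + 2y − 3.
g(−1) = −3, g'(−1) = −2, so y(1) = (−1) − (−3)/(−2) = −5/2.
g(−5/2) = −63/8, g'(−5/2) = 43/4, so y(2) = (−5/2) − (−63/8)/(43/4) = −76/43.
g(−76/43) = −246078/79507, g'(−76/43) = 5245/1849, so y(3) = (−76/43) − (−246078/79507)/(5245/1849) = −152542/225535.

−152542/225535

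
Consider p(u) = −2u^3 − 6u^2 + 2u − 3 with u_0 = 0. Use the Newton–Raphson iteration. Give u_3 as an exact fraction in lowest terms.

p'(u) = −6u^2 − 12u + 2.
p(0) = −3, p'(0) = 2, so u_1 = 0 − (−3)/2 = 3/2.
p(3/2) = −81/4, p'(3/2) = −59/2, so u_2 = (3/2) − (−81/4)/(−59/2) = 48/59.
p(48/59) = −1318761/205379, p'(48/59) = −40846/3481, so u_3 = (48/59) − (−1318761/205379)/(−40846/3481) = 641847/2409914.

641847/2409914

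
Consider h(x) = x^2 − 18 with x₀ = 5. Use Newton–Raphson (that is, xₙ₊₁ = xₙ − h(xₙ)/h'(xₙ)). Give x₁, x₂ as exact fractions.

h'(x) = 2x.
h(5) = 7, h'(5) = 10, so x₁ = 5 − 7/10 = 43/10.
h(43/10) = 49/100, h'(43/10) = 43/5, so x₂ = (43/10) − (49/100)/(43/5) = 3649/860.

x₁ = 43/10, x₂ = 3649/860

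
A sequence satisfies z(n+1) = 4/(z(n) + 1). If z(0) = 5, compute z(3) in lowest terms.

20/17

z(1) = 4/(5 + 1) = 2/3.
z(2) = 4/(2/3 + 1) = 12/5.
z(3) = 4/(12/5 + 1) = 20/17.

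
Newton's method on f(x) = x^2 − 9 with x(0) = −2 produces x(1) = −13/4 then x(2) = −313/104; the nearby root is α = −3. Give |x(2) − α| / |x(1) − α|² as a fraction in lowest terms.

2/13

x(1) − α = −13/4 − (−3) = −13/4 + 3 = −1/4, so |x(1) − α| = 1/4.
x(2) − α = −313/104 − (−3) = −313/104 + 3 = −1/104, so |x(2) − α| = 1/104.
|x(1) − α|² = 1/16.
Ratio = (1/104) / (1/16) = 2/13.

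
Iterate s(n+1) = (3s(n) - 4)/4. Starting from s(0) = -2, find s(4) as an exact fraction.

s(1) = (3·(-2) - 4)/4 = -5/2.
s(2) = (3·(-5/2) - 4)/4 = -23/8.
s(3) = (3·(-23/8) - 4)/4 = -101/32.
s(4) = (3·(-101/32) - 4)/4 = -431/128.

-431/128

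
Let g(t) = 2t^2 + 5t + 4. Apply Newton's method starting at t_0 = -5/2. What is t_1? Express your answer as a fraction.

g'(t) = 4t + 5.
g(-5/2) = 4, g'(-5/2) = -5, so t_1 = (-5/2) - 4/(-5) = -17/10.

-17/10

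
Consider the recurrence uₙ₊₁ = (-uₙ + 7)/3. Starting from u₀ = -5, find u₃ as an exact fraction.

2

u₁ = (-(-5) + 7)/3 = 4.
u₂ = (-4 + 7)/3 = 1.
u₃ = (-1 + 7)/3 = 2.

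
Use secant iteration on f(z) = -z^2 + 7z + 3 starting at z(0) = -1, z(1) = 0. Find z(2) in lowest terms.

f(-1) = -5, f(0) = 3. z(2) = 0 - 3·(0 - (-1))/(3 - (-5)) = -3/8.

-3/8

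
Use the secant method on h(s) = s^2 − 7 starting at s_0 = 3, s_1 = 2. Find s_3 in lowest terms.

h(3) = 2, h(2) = −3. s_2 = 2 − (−3)·(2 − 3)/((−3) − 2) = 13/5.
h(2) = −3, h(13/5) = −6/25. s_3 = (13/5) − (−6/25)·((13/5) − 2)/((−6/25) − (−3)) = 61/23.

61/23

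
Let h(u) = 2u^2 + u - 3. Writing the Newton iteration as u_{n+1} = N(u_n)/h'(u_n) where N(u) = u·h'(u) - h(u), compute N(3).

h'(u) = 4u + 1.
N(u) = u·h'(u) - h(u) = u·(4u + 1) - (2u^2 + u - 3) = 2u^2 + 3.
N(3) = 21.

21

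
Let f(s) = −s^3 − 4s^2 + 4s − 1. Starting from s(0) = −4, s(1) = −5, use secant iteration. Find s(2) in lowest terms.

f(−4) = −17, f(−5) = 4. s(2) = (−5) − 4·((−5) − (−4))/(4 − (−17)) = −101/21.

−101/21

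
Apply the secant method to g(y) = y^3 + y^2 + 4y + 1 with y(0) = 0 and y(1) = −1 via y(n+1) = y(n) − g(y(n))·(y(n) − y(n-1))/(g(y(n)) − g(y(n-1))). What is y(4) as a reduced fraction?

g(0) = 1, g(−1) = −3. y(2) = (−1) − (−3)·((−1) − 0)/((−3) − 1) = −1/4.
g(−1) = −3, g(−1/4) = 3/64. y(3) = (−1/4) − (3/64)·((−1/4) − (−1))/((3/64) − (−3)) = −17/65.
g(−1/4) = 3/64, g(−17/65) = 1197/274625. y(4) = (−17/65) − (1197/274625)·((−17/65) − (−1/4))/((1197/274625) − (3/64)) = −65441/249089.

−65441/249089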